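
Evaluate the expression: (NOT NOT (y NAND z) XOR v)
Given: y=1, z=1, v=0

Substituting: (NOT NOT (1 NAND 1) XOR 0)
= 0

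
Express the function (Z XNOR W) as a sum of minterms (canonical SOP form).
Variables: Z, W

Σm(0, 3) = (NOT Z AND NOT W) OR (Z AND W)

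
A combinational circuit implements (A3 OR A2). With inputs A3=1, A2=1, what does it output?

Substituting: (1 OR 1)
= 1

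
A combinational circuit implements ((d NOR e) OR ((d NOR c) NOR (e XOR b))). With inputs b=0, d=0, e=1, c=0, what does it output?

Substituting: ((0 NOR 1) OR ((0 NOR 0) NOR (1 XOR 0)))
= 0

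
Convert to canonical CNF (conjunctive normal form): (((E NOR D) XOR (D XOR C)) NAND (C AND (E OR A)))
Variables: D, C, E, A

(D OR NOT C OR NOT E OR A) AND (D OR NOT C OR NOT E OR NOT A)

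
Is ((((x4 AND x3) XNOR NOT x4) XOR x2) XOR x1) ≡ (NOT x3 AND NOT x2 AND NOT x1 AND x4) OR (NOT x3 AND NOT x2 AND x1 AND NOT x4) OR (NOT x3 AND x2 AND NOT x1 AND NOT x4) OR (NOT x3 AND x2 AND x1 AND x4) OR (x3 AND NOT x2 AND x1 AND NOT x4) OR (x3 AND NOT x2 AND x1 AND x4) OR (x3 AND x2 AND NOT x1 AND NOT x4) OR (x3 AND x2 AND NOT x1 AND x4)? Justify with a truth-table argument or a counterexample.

Yes, they are equivalent — the two output columns agree on all 16 assignments:
x3 | x2 | x1 | x4 | Expression 1 | Expression 2
-----------------------------------------------
0 | 0 | 0 | 0 | 0 | 0
0 | 0 | 0 | 1 | 1 | 1
0 | 0 | 1 | 0 | 1 | 1
0 | 0 | 1 | 1 | 0 | 0
0 | 1 | 0 | 0 | 1 | 1
0 | 1 | 0 | 1 | 0 | 0
0 | 1 | 1 | 0 | 0 | 0
0 | 1 | 1 | 1 | 1 | 1
1 | 0 | 0 | 0 | 0 | 0
1 | 0 | 0 | 1 | 0 | 0
1 | 0 | 1 | 0 | 1 | 1
1 | 0 | 1 | 1 | 1 | 1
1 | 1 | 0 | 0 | 1 | 1
1 | 1 | 0 | 1 | 1 | 1
1 | 1 | 1 | 0 | 0 | 0
1 | 1 | 1 | 1 | 0 | 0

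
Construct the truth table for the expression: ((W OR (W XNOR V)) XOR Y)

W | V | Y | Output
------------------
0 | 0 | 0 | 1
0 | 0 | 1 | 0
0 | 1 | 0 | 0
0 | 1 | 1 | 1
1 | 0 | 0 | 1
1 | 0 | 1 | 0
1 | 1 | 0 | 1
1 | 1 | 1 | 0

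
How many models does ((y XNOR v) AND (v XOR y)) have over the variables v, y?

No assignment satisfies the expression.
Count: 0 out of 4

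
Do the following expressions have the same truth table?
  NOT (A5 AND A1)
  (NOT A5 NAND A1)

No. Counterexample: with A1=1, A5=0, Expression 1 = 1 but Expression 2 = 0.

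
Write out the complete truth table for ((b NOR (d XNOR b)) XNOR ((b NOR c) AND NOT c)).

d | c | b | Output
------------------
0 | 0 | 0 | 0
0 | 0 | 1 | 1
0 | 1 | 0 | 1
0 | 1 | 1 | 1
1 | 0 | 0 | 1
1 | 0 | 1 | 1
1 | 1 | 0 | 0
1 | 1 | 1 | 1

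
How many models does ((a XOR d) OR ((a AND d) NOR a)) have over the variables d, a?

Satisfying assignments: (0,0), (0,1), (1,0)
Count: 3 out of 4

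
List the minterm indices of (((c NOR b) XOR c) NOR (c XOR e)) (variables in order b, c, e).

Σm(4) = (b AND NOT c AND NOT e)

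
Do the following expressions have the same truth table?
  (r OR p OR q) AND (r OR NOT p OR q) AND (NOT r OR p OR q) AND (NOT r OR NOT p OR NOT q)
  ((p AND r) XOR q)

Yes, they are equivalent — the two output columns agree on all 8 assignments:
r | p | q | Expression 1 | Expression 2
---------------------------------------
0 | 0 | 0 | 0 | 0
0 | 0 | 1 | 1 | 1
0 | 1 | 0 | 0 | 0
0 | 1 | 1 | 1 | 1
1 | 0 | 0 | 0 | 0
1 | 0 | 1 | 1 | 1
1 | 1 | 0 | 1 | 1
1 | 1 | 1 | 0 | 0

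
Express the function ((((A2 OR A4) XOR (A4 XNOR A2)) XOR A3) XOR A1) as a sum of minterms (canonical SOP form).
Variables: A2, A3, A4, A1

Σm(0, 2, 5, 7, 8, 11, 13, 14) = (NOT A2 AND NOT A3 AND NOT A4 AND NOT A1) OR (NOT A2 AND NOT A3 AND A4 AND NOT A1) OR (NOT A2 AND A3 AND NOT A4 AND A1) OR (NOT A2 AND A3 AND A4 AND A1) OR (A2 AND NOT A3 AND NOT A4 AND NOT A1) OR (A2 AND NOT A3 AND A4 AND A1) OR (A2 AND A3 AND NOT A4 AND A1) OR (A2 AND A3 AND A4 AND NOT A1)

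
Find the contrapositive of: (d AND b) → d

Contrapositive: NOT d → NOT (d AND b)
Note: A statement and its contrapositive are logically equivalent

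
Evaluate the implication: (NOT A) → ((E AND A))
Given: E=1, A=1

Antecedent (NOT A) = 0; consequent ((E AND A)) = 1.
0 → 1 = 1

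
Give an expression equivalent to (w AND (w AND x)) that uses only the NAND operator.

((w NAND ((w NAND x) NAND (w NAND x))) NAND (w NAND ((w NAND x) NAND (w NAND x))))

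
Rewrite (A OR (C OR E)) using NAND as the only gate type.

((A NAND A) NAND (((C NAND C) NAND (E NAND E)) NAND ((C NAND C) NAND (E NAND E))))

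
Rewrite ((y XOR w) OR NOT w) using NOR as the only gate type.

((((((y NOR w) NOR (y NOR w)) NOR ((y NOR w) NOR (y NOR w))) NOR ((((y NOR y) NOR (w NOR w)) NOR ((y NOR y) NOR (w NOR w))) NOR (((y NOR y) NOR (w NOR w)) NOR ((y NOR y) NOR (w NOR w))))) NOR (w NOR w)) NOR (((((y NOR w) NOR (y NOR w)) NOR ((y NOR w) NOR (y NOR w))) NOR ((((y NOR y) NOR (w NOR w)) NOR ((y NOR y) NOR (w NOR w))) NOR (((y NOR y) NOR (w NOR w)) NOR ((y NOR y) NOR (w NOR w))))) NOR (w NOR w)))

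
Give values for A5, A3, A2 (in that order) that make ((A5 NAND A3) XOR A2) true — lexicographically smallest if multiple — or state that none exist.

A5=0, A3=0, A2=0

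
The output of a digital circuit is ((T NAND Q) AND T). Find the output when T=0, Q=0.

Substituting: ((0 NAND 0) AND 0)
= 0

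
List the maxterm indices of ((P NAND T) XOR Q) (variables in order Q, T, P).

ΠM(3, 4, 5, 6) = (Q OR NOT T OR NOT P) AND (NOT Q OR T OR P) AND (NOT Q OR T OR NOT P) AND (NOT Q OR NOT T OR P)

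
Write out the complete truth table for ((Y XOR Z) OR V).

Z | V | Y | Output
------------------
0 | 0 | 0 | 0
0 | 0 | 1 | 1
0 | 1 | 0 | 1
0 | 1 | 1 | 1
1 | 0 | 0 | 1
1 | 0 | 1 | 0
1 | 1 | 0 | 1
1 | 1 | 1 | 1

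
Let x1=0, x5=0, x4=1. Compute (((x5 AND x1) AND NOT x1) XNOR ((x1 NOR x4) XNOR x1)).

Substituting: (((0 AND 0) AND NOT 0) XNOR ((0 NOR 1) XNOR 0))
= 0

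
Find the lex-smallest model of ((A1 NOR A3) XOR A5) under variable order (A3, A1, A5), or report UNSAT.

A3=0, A1=0, A5=0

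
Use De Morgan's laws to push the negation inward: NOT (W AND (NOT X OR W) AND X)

NOT W OR NOT (NOT X OR W) OR NOT X
De Morgan's: NOT(AND of terms) = OR of negations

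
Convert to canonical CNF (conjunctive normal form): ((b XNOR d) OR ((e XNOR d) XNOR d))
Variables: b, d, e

(b OR NOT d OR e) AND (NOT b OR d OR e)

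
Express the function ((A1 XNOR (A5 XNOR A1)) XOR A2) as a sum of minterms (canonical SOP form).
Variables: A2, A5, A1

Σm(2, 3, 4, 5) = (NOT A2 AND A5 AND NOT A1) OR (NOT A2 AND A5 AND A1) OR (A2 AND NOT A5 AND NOT A1) OR (A2 AND NOT A5 AND A1)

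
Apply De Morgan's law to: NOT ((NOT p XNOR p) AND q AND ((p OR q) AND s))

NOT (NOT p XNOR p) OR NOT q OR NOT ((p OR q) AND s)
De Morgan's: NOT(AND of terms) = OR of negations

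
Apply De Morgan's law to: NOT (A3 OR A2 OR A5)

NOT A3 AND NOT A2 AND NOT A5
De Morgan's: NOT(OR of terms) = AND of negations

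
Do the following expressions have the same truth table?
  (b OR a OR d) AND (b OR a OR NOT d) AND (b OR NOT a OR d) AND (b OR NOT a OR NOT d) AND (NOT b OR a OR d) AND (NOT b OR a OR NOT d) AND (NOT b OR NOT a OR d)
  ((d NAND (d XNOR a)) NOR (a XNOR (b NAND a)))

Yes, they are equivalent — the two output columns agree on all 8 assignments:
b | a | d | Expression 1 | Expression 2
---------------------------------------
0 | 0 | 0 | 0 | 0
0 | 0 | 1 | 0 | 0
0 | 1 | 0 | 0 | 0
0 | 1 | 1 | 0 | 0
1 | 0 | 0 | 0 | 0
1 | 0 | 1 | 0 | 0
1 | 1 | 0 | 0 | 0
1 | 1 | 1 | 1 | 1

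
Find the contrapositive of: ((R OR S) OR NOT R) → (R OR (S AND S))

Contrapositive: NOT (R OR (S AND S)) → NOT ((R OR S) OR NOT R)
Note: A statement and its contrapositive are logically equivalent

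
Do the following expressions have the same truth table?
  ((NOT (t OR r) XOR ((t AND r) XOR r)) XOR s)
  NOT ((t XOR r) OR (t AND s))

No. Counterexample: with r=0, t=0, s=1, Expression 1 = 0 but Expression 2 = 1.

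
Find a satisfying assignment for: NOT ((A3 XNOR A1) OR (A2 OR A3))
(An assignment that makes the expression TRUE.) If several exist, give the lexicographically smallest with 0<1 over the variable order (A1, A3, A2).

A1=1, A3=0, A2=0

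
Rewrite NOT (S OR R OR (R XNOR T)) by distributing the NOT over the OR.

NOT S AND NOT R AND NOT (R XNOR T)
De Morgan's: NOT(OR of terms) = AND of negations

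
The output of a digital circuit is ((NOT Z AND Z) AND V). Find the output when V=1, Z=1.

Substituting: ((NOT 1 AND 1) AND 1)
= 0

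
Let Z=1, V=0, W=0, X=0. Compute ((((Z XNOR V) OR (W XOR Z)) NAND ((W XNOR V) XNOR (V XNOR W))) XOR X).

Substituting: ((((1 XNOR 0) OR (0 XOR 1)) NAND ((0 XNOR 0) XNOR (0 XNOR 0))) XOR 0)
= 0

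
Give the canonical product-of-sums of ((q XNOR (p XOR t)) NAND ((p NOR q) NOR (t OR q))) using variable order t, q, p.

ΠM() = TRUE (no maxterms)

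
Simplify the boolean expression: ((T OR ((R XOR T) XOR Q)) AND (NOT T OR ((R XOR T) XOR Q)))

By distribution ((E OR v) AND (E OR NOT v) = E):
= ((R XOR T) XOR Q)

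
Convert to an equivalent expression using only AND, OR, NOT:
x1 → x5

NOT x1 OR x5
(Implication elimination: A → B = NOT A OR B)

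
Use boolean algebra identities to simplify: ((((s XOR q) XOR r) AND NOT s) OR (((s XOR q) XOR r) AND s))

By distribution ((E AND v) OR (E AND NOT v) = E):
= ((s XOR q) XOR r)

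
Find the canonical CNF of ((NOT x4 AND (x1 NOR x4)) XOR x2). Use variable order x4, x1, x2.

(x4 OR x1 OR NOT x2) AND (x4 OR NOT x1 OR x2) AND (NOT x4 OR x1 OR x2) AND (NOT x4 OR NOT x1 OR x2)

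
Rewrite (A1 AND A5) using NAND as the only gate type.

((A1 NAND A5) NAND (A1 NAND A5))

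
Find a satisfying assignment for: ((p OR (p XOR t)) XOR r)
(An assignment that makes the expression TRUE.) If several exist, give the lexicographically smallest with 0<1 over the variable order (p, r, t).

p=0, r=0, t=1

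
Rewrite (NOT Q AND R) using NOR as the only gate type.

(((Q NOR Q) NOR (Q NOR Q)) NOR (R NOR R))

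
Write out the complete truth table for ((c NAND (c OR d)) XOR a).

a | c | d | Output
------------------
0 | 0 | 0 | 1
0 | 0 | 1 | 1
0 | 1 | 0 | 0
0 | 1 | 1 | 0
1 | 0 | 0 | 0
1 | 0 | 1 | 0
1 | 1 | 0 | 1
1 | 1 | 1 | 1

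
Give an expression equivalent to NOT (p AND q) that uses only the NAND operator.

(((p NAND q) NAND (p NAND q)) NAND ((p NAND q) NAND (p NAND q)))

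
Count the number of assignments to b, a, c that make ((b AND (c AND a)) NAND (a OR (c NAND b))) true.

Satisfying assignments: (0,0,0), (0,0,1), (0,1,0), (0,1,1), (1,0,0), (1,0,1), (1,1,0)
Count: 7 out of 8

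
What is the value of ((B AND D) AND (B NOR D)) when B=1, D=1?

Substituting: ((1 AND 1) AND (1 NOR 1))
= 0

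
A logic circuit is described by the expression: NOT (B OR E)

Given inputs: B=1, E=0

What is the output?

Substituting: NOT (1 OR 0)
= 0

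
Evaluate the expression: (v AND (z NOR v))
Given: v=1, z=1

Substituting: (1 AND (1 NOR 1))
= 0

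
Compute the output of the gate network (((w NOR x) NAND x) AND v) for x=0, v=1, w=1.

Substituting: (((1 NOR 0) NAND 0) AND 1)
= 1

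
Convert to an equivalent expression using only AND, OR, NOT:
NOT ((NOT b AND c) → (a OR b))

(NOT b AND c) AND NOT (a OR b)
(Negated implication: NOT(A → B) = A AND NOT B)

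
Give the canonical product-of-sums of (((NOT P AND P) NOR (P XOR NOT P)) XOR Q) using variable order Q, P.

ΠM(0, 1) = (Q OR P) AND (Q OR NOT P)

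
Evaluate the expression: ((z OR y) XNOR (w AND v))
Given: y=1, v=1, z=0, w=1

Substituting: ((0 OR 1) XNOR (1 AND 1))
= 1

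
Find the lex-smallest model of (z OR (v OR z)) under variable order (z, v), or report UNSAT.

z=0, v=1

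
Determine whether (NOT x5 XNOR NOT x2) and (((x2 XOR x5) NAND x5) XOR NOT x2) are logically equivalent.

No. Counterexample: with x2=0, x5=0, Expression 1 = 1 but Expression 2 = 0.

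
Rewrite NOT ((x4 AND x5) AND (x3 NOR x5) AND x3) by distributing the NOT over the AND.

NOT (x4 AND x5) OR NOT (x3 NOR x5) OR NOT x3
De Morgan's: NOT(AND of terms) = OR of negations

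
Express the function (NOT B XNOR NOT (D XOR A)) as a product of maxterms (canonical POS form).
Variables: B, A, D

ΠM(1, 2, 4, 7) = (B OR A OR NOT D) AND (B OR NOT A OR D) AND (NOT B OR A OR D) AND (NOT B OR NOT A OR NOT D)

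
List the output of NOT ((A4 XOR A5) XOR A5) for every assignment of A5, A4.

A5 | A4 | Output
----------------
0 | 0 | 1
0 | 1 | 0
1 | 0 | 1
1 | 1 | 0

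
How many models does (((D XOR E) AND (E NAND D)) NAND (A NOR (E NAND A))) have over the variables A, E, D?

Satisfying assignments: (0,0,0), (0,0,1), (0,1,0), (0,1,1), (1,0,0), (1,0,1), (1,1,0), (1,1,1)
Count: 8 out of 8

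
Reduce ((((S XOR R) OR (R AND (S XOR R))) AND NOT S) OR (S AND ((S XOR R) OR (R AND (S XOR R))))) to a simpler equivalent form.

By distribution ((E AND v) OR (E AND NOT v) = E) then absorption (E OR (E AND v) = E):
= (S XOR R)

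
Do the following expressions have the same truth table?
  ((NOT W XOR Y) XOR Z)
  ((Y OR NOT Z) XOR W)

No. Counterexample: with W=0, Y=1, Z=0, Expression 1 = 0 but Expression 2 = 1.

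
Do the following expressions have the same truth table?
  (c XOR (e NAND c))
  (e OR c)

No. Counterexample: with c=0, e=0, Expression 1 = 1 but Expression 2 = 0.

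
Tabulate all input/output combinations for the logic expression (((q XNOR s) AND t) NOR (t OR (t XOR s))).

t | s | q | Output
------------------
0 | 0 | 0 | 1
0 | 0 | 1 | 1
0 | 1 | 0 | 0
0 | 1 | 1 | 0
1 | 0 | 0 | 0
1 | 0 | 1 | 0
1 | 1 | 0 | 0
1 | 1 | 1 | 0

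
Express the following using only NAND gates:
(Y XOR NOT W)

((Y NAND (Y NAND (W NAND W))) NAND ((W NAND W) NAND (Y NAND (W NAND W))))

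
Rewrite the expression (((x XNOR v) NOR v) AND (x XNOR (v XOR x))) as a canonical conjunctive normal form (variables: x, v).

(x OR v) AND (x OR NOT v) AND (NOT x OR NOT v)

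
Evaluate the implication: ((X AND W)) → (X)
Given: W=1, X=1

Antecedent ((X AND W)) = 1; consequent (X) = 1.
1 → 1 = 1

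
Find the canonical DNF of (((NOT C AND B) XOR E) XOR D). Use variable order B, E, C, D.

(NOT B AND NOT E AND NOT C AND D) OR (NOT B AND NOT E AND C AND D) OR (NOT B AND E AND NOT C AND NOT D) OR (NOT B AND E AND C AND NOT D) OR (B AND NOT E AND NOT C AND NOT D) OR (B AND NOT E AND C AND D) OR (B AND E AND NOT C AND D) OR (B AND E AND C AND NOT D)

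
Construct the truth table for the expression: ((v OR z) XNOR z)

z | v | Output
--------------
0 | 0 | 1
0 | 1 | 0
1 | 0 | 1
1 | 1 | 1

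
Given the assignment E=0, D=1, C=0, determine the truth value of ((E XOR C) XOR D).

Substituting: ((0 XOR 0) XOR 1)
= 1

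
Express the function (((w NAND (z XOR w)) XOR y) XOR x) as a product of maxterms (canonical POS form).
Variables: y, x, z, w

ΠM(1, 4, 6, 7, 8, 10, 11, 13) = (y OR x OR z OR NOT w) AND (y OR NOT x OR z OR w) AND (y OR NOT x OR NOT z OR w) AND (y OR NOT x OR NOT z OR NOT w) AND (NOT y OR x OR z OR w) AND (NOT y OR x OR NOT z OR w) AND (NOT y OR x OR NOT z OR NOT w) AND (NOT y OR NOT x OR z OR NOT w)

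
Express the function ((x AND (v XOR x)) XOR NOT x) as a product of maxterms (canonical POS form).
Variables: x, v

ΠM(3) = (NOT x OR NOT v)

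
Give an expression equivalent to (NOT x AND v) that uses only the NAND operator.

(((x NAND x) NAND v) NAND ((x NAND x) NAND v))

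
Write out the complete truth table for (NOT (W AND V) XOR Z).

W | Z | V | Output
------------------
0 | 0 | 0 | 1
0 | 0 | 1 | 1
0 | 1 | 0 | 0
0 | 1 | 1 | 0
1 | 0 | 0 | 1
1 | 0 | 1 | 0
1 | 1 | 0 | 0
1 | 1 | 1 | 1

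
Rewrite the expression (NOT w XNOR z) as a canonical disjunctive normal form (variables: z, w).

(NOT z AND w) OR (z AND NOT w)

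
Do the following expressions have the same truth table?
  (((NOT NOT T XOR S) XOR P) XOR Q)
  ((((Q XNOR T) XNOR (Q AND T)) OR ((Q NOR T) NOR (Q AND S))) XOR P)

No. Counterexample: with T=0, S=1, P=0, Q=0, Expression 1 = 1 but Expression 2 = 0.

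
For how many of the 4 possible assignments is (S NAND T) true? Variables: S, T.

Satisfying assignments: (0,0), (0,1), (1,0)
Count: 3 out of 4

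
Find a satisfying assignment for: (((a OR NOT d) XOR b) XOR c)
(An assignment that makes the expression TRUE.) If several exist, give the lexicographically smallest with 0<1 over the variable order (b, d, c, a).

b=0, d=0, c=0, a=0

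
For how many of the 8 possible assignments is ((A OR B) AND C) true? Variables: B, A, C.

Satisfying assignments: (0,1,1), (1,0,1), (1,1,1)
Count: 3 out of 8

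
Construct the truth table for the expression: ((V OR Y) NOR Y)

Y | V | Output
--------------
0 | 0 | 1
0 | 1 | 0
1 | 0 | 0
1 | 1 | 0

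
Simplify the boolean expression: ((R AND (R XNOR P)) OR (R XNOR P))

By absorption (E OR (E AND v) = E):
= (R XNOR P)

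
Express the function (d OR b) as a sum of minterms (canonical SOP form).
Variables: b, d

Σm(1, 2, 3) = (NOT b AND d) OR (b AND NOT d) OR (b AND d)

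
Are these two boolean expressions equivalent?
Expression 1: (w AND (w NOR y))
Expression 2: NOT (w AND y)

No. Counterexample: with w=0, y=0, Expression 1 = 0 but Expression 2 = 1.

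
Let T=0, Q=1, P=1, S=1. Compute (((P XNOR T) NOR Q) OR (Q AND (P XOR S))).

Substituting: (((1 XNOR 0) NOR 1) OR (1 AND (1 XOR 1)))
= 0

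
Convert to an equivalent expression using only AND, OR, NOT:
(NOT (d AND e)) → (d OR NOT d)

(d AND e) OR (d OR NOT d)
(Implication elimination: A → B = NOT A OR B)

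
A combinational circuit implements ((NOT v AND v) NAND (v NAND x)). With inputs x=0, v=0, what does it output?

Substituting: ((NOT 0 AND 0) NAND (0 NAND 0))
= 1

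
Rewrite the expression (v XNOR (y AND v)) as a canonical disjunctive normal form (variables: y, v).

(NOT y AND NOT v) OR (y AND NOT v) OR (y AND v)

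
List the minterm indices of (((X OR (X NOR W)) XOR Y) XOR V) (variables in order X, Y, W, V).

Σm(0, 3, 5, 6, 8, 10, 13, 15) = (NOT X AND NOT Y AND NOT W AND NOT V) OR (NOT X AND NOT Y AND W AND V) OR (NOT X AND Y AND NOT W AND V) OR (NOT X AND Y AND W AND NOT V) OR (X AND NOT Y AND NOT W AND NOT V) OR (X AND NOT Y AND W AND NOT V) OR (X AND Y AND NOT W AND V) OR (X AND Y AND W AND V)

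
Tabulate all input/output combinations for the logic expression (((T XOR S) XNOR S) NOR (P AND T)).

P | T | S | Output
------------------
0 | 0 | 0 | 0
0 | 0 | 1 | 0
0 | 1 | 0 | 1
0 | 1 | 1 | 1
1 | 0 | 0 | 0
1 | 0 | 1 | 0
1 | 1 | 0 | 0
1 | 1 | 1 | 0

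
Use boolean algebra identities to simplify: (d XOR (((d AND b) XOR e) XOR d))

By XOR self-cancellation ((E XOR v) XOR v = E):
= ((d AND b) XOR e)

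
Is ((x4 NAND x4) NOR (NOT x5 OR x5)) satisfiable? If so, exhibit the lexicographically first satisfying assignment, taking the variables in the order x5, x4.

UNSATISFIABLE - no assignment makes this expression true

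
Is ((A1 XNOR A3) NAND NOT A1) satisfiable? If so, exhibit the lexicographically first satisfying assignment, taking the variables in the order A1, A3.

A1=0, A3=1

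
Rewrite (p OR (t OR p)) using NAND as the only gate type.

((p NAND p) NAND (((t NAND t) NAND (p NAND p)) NAND ((t NAND t) NAND (p NAND p))))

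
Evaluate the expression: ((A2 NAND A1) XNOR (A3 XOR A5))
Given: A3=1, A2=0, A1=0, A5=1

Substituting: ((0 NAND 0) XNOR (1 XOR 1))
= 0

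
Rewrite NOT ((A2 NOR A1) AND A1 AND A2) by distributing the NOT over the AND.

NOT (A2 NOR A1) OR NOT A1 OR NOT A2
De Morgan's: NOT(AND of terms) = OR of negations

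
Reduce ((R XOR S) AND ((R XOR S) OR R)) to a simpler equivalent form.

By absorption (E AND (E OR v) = E):
= (R XOR S)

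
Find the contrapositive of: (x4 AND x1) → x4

Contrapositive: NOT x4 → NOT (x4 AND x1)
Note: A statement and its contrapositive are logically equivalent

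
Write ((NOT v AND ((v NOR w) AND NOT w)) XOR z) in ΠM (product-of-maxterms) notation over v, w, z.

ΠM(1, 2, 4, 6) = (v OR w OR NOT z) AND (v OR NOT w OR z) AND (NOT v OR w OR z) AND (NOT v OR NOT w OR z)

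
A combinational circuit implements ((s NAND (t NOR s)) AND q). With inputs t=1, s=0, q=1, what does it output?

Substituting: ((0 NAND (1 NOR 0)) AND 1)
= 1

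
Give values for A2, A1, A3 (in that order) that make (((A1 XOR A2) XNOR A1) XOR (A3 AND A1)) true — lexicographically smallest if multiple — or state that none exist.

A2=0, A1=0, A3=0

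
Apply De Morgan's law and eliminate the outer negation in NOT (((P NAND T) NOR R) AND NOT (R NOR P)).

NOT ((P NAND T) NOR R) OR (R NOR P)
De Morgan's: NOT(AND of terms) = OR of negations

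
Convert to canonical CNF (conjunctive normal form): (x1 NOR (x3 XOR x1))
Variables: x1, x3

(x1 OR NOT x3) AND (NOT x1 OR x3) AND (NOT x1 OR NOT x3)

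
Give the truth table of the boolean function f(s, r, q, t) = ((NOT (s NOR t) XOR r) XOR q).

s | r | q | t | Output
----------------------
0 | 0 | 0 | 0 | 0
0 | 0 | 0 | 1 | 1
0 | 0 | 1 | 0 | 1
0 | 0 | 1 | 1 | 0
0 | 1 | 0 | 0 | 1
0 | 1 | 0 | 1 | 0
0 | 1 | 1 | 0 | 0
0 | 1 | 1 | 1 | 1
1 | 0 | 0 | 0 | 1
1 | 0 | 0 | 1 | 1
1 | 0 | 1 | 0 | 0
1 | 0 | 1 | 1 | 0
1 | 1 | 0 | 0 | 0
1 | 1 | 0 | 1 | 0
1 | 1 | 1 | 0 | 1
1 | 1 | 1 | 1 | 1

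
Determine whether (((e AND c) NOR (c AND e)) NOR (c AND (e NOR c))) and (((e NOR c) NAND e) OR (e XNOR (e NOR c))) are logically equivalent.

No. Counterexample: with c=0, e=0, Expression 1 = 0 but Expression 2 = 1.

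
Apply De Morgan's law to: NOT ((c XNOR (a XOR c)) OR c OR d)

NOT (c XNOR (a XOR c)) AND NOT c AND NOT d
De Morgan's: NOT(OR of terms) = AND of negations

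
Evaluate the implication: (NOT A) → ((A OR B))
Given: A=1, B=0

Antecedent (NOT A) = 0; consequent ((A OR B)) = 1.
0 → 1 = 1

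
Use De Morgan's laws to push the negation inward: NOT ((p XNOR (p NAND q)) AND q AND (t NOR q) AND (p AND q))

NOT (p XNOR (p NAND q)) OR NOT q OR NOT (t NOR q) OR NOT (p AND q)
De Morgan's: NOT(AND of terms) = OR of negations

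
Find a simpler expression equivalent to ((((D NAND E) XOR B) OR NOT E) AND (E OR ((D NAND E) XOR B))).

By distribution ((E OR v) AND (E OR NOT v) = E):
= ((D NAND E) XOR B)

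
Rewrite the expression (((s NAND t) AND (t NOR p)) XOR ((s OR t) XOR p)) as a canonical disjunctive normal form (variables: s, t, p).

(NOT s AND NOT t AND NOT p) OR (NOT s AND NOT t AND p) OR (NOT s AND t AND NOT p) OR (s AND t AND NOT p)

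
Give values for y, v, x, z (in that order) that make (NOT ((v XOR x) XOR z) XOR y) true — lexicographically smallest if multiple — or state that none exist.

y=0, v=0, x=0, z=0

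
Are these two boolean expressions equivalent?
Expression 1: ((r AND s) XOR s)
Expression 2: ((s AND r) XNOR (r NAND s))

No. Counterexample: with s=1, r=0, Expression 1 = 1 but Expression 2 = 0.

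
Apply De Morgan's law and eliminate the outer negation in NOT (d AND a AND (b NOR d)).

NOT d OR NOT a OR NOT (b NOR d)
De Morgan's: NOT(AND of terms) = OR of negations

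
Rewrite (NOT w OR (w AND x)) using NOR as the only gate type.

(((w NOR w) NOR ((w NOR w) NOR (x NOR x))) NOR ((w NOR w) NOR ((w NOR w) NOR (x NOR x))))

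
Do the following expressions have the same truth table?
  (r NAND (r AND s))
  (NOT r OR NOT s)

Yes, they are equivalent — the two output columns agree on all 4 assignments:
r | s | Expression 1 | Expression 2
-----------------------------------
0 | 0 | 1 | 1
0 | 1 | 1 | 1
1 | 0 | 1 | 1
1 | 1 | 0 | 0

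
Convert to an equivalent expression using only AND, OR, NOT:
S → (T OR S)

NOT S OR (T OR S)
(Implication elimination: A → B = NOT A OR B)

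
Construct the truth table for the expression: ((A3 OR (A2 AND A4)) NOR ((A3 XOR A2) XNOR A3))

A4 | A2 | A3 | Output
---------------------
0 | 0 | 0 | 0
0 | 0 | 1 | 0
0 | 1 | 0 | 1
0 | 1 | 1 | 0
1 | 0 | 0 | 0
1 | 0 | 1 | 0
1 | 1 | 0 | 0
1 | 1 | 1 | 0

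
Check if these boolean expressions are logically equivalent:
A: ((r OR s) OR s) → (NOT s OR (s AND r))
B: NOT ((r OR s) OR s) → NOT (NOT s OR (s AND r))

No, Inverse is not equivalent to original (counterexample: s=0, r=0)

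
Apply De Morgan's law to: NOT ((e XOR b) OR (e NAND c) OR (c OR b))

NOT (e XOR b) AND NOT (e NAND c) AND NOT (c OR b)
De Morgan's: NOT(OR of terms) = AND of negations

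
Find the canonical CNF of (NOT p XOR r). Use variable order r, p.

(r OR NOT p) AND (NOT r OR p)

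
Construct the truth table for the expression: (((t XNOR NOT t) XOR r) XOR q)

t | r | q | Output
------------------
0 | 0 | 0 | 0
0 | 0 | 1 | 1
0 | 1 | 0 | 1
0 | 1 | 1 | 0
1 | 0 | 0 | 0
1 | 0 | 1 | 1
1 | 1 | 0 | 1
1 | 1 | 1 | 0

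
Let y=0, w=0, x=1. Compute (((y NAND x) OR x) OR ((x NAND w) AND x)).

Substituting: (((0 NAND 1) OR 1) OR ((1 NAND 0) AND 1))
= 1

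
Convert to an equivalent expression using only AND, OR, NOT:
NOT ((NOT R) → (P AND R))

(NOT R) AND NOT (P AND R)
(Negated implication: NOT(A → B) = A AND NOT B)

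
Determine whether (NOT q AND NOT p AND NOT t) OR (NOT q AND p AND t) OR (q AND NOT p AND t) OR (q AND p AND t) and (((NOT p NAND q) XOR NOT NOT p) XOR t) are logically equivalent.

Yes, they are equivalent — the two output columns agree on all 8 assignments:
q | p | t | Expression 1 | Expression 2
---------------------------------------
0 | 0 | 0 | 1 | 1
0 | 0 | 1 | 0 | 0
0 | 1 | 0 | 0 | 0
0 | 1 | 1 | 1 | 1
1 | 0 | 0 | 0 | 0
1 | 0 | 1 | 1 | 1
1 | 1 | 0 | 0 | 0
1 | 1 | 1 | 1 | 1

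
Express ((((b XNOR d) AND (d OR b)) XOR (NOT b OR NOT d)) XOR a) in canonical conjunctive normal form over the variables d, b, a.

(d OR b OR NOT a) AND (d OR NOT b OR NOT a) AND (NOT d OR b OR NOT a) AND (NOT d OR NOT b OR NOT a)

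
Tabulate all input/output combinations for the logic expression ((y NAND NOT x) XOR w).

y | x | w | Output
------------------
0 | 0 | 0 | 1
0 | 0 | 1 | 0
0 | 1 | 0 | 1
0 | 1 | 1 | 0
1 | 0 | 0 | 0
1 | 0 | 1 | 1
1 | 1 | 0 | 1
1 | 1 | 1 | 0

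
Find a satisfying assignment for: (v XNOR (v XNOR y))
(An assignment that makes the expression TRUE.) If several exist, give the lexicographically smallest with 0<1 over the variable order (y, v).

y=1, v=0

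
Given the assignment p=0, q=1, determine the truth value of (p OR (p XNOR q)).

Substituting: (0 OR (0 XNOR 1))
= 0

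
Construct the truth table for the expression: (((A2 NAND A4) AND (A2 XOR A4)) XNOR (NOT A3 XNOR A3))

A4 | A3 | A2 | Output
---------------------
0 | 0 | 0 | 1
0 | 0 | 1 | 0
0 | 1 | 0 | 1
0 | 1 | 1 | 0
1 | 0 | 0 | 0
1 | 0 | 1 | 1
1 | 1 | 0 | 0
1 | 1 | 1 | 1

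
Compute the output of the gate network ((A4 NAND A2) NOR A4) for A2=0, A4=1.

Substituting: ((1 NAND 0) NOR 1)
= 0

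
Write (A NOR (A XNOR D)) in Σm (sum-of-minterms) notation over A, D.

Σm(1) = (NOT A AND D)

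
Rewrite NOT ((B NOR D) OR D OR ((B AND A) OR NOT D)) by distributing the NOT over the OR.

NOT (B NOR D) AND NOT D AND NOT ((B AND A) OR NOT D)
De Morgan's: NOT(OR of terms) = AND of negations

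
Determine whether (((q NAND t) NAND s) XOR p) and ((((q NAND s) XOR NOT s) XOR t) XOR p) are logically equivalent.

No. Counterexample: with t=0, q=0, s=0, p=0, Expression 1 = 1 but Expression 2 = 0.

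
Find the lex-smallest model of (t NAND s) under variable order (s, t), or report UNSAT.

s=0, t=0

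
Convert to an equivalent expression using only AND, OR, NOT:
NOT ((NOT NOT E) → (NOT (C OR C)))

(NOT NOT E) AND (C OR C)
(Negated implication: NOT(A → B) = A AND NOT B)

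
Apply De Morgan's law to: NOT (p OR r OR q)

NOT p AND NOT r AND NOT q
De Morgan's: NOT(OR of terms) = AND of negations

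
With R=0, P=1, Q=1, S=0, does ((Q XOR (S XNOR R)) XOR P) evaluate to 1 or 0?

Substituting: ((1 XOR (0 XNOR 0)) XOR 1)
= 1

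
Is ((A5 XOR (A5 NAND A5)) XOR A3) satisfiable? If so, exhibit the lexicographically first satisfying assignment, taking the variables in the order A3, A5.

A3=0, A5=0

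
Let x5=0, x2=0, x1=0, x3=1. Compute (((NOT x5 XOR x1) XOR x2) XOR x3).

Substituting: (((NOT 0 XOR 0) XOR 0) XOR 1)
= 0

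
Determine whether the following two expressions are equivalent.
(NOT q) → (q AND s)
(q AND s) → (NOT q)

No, Converse is not equivalent to original (counterexample: q=0, s=0)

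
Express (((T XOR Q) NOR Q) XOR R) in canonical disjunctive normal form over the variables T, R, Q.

(NOT T AND NOT R AND NOT Q) OR (NOT T AND R AND Q) OR (T AND R AND NOT Q) OR (T AND R AND Q)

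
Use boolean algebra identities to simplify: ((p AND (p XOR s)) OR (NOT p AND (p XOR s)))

By distribution ((E AND v) OR (E AND NOT v) = E):
= (p XOR s)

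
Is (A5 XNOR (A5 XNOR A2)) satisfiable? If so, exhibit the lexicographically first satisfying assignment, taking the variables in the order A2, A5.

A2=1, A5=0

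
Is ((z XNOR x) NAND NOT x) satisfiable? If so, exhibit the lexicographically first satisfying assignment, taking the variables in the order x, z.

x=0, z=1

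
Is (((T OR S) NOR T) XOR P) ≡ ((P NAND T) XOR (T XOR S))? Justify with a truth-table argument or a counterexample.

No. Counterexample: with S=0, P=1, T=0, Expression 1 = 0 but Expression 2 = 1.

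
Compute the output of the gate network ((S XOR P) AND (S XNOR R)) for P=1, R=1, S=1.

Substituting: ((1 XOR 1) AND (1 XNOR 1))
= 0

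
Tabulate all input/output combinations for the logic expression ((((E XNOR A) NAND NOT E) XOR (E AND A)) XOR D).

A | E | D | Output
------------------
0 | 0 | 0 | 0
0 | 0 | 1 | 1
0 | 1 | 0 | 1
0 | 1 | 1 | 0
1 | 0 | 0 | 1
1 | 0 | 1 | 0
1 | 1 | 0 | 0
1 | 1 | 1 | 1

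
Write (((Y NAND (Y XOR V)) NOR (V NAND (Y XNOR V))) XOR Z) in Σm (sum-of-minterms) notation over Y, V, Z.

Σm(1, 3, 5, 7) = (NOT Y AND NOT V AND Z) OR (NOT Y AND V AND Z) OR (Y AND NOT V AND Z) OR (Y AND V AND Z)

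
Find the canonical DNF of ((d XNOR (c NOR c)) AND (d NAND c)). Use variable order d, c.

(NOT d AND c) OR (d AND NOT c)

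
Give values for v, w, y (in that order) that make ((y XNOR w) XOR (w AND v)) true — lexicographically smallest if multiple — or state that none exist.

v=0, w=0, y=0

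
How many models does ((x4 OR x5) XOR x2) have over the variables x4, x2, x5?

Satisfying assignments: (0,0,1), (0,1,0), (1,0,0), (1,0,1)
Count: 4 out of 8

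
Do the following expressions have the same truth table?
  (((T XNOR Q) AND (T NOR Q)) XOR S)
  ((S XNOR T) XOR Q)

No. Counterexample: with S=0, Q=1, T=1, Expression 1 = 0 but Expression 2 = 1.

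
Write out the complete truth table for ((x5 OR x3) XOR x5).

x3 | x5 | Output
----------------
0 | 0 | 0
0 | 1 | 0
1 | 0 | 1
1 | 1 | 0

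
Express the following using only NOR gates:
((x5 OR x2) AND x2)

((((x5 NOR x2) NOR (x5 NOR x2)) NOR ((x5 NOR x2) NOR (x5 NOR x2))) NOR (x2 NOR x2))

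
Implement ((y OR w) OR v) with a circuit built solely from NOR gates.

((((y NOR w) NOR (y NOR w)) NOR v) NOR (((y NOR w) NOR (y NOR w)) NOR v))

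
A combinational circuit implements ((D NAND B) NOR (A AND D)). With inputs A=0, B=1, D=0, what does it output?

Substituting: ((0 NAND 1) NOR (0 AND 0))
= 0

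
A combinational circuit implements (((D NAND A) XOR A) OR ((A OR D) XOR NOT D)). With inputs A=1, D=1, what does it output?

Substituting: (((1 NAND 1) XOR 1) OR ((1 OR 1) XOR NOT 1))
= 1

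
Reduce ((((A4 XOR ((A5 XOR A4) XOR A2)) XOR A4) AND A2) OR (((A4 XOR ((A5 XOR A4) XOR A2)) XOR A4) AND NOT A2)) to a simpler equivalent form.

By distribution ((E AND v) OR (E AND NOT v) = E) then XOR self-cancellation ((E XOR v) XOR v = E):
= ((A5 XOR A4) XOR A2)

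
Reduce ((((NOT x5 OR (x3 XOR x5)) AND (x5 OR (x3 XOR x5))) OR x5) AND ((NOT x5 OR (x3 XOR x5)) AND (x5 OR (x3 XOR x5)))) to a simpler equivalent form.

By absorption (E AND (E OR v) = E) then distribution ((E OR v) AND (E OR NOT v) = E):
= (x3 XOR x5)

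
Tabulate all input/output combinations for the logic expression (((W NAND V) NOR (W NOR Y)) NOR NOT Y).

Y | V | W | Output
------------------
0 | 0 | 0 | 0
0 | 0 | 1 | 0
0 | 1 | 0 | 0
0 | 1 | 1 | 0
1 | 0 | 0 | 1
1 | 0 | 1 | 1
1 | 1 | 0 | 1
1 | 1 | 1 | 0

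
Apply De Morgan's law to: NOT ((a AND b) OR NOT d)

NOT (a AND b) AND d
De Morgan's: NOT(OR of terms) = AND of negations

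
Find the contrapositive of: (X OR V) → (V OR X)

Contrapositive: NOT (V OR X) → NOT (X OR V)
Note: A statement and its contrapositive are logically equivalent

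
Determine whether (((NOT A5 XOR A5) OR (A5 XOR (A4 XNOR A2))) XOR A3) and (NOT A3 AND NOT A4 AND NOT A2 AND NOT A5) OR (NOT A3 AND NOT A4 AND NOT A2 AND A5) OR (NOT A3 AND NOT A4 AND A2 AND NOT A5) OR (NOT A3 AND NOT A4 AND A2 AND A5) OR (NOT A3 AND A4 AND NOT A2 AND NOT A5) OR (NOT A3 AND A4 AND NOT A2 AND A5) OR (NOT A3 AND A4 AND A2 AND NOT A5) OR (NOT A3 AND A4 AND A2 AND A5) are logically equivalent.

Yes, they are equivalent — the two output columns agree on all 16 assignments:
A3 | A4 | A2 | A5 | Expression 1 | Expression 2
-----------------------------------------------
0 | 0 | 0 | 0 | 1 | 1
0 | 0 | 0 | 1 | 1 | 1
0 | 0 | 1 | 0 | 1 | 1
0 | 0 | 1 | 1 | 1 | 1
0 | 1 | 0 | 0 | 1 | 1
0 | 1 | 0 | 1 | 1 | 1
0 | 1 | 1 | 0 | 1 | 1
0 | 1 | 1 | 1 | 1 | 1
1 | 0 | 0 | 0 | 0 | 0
1 | 0 | 0 | 1 | 0 | 0
1 | 0 | 1 | 0 | 0 | 0
1 | 0 | 1 | 1 | 0 | 0
1 | 1 | 0 | 0 | 0 | 0
1 | 1 | 0 | 1 | 0 | 0
1 | 1 | 1 | 0 | 0 | 0
1 | 1 | 1 | 1 | 0 | 0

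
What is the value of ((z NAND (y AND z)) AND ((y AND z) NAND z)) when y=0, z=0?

Substituting: ((0 NAND (0 AND 0)) AND ((0 AND 0) NAND 0))
= 1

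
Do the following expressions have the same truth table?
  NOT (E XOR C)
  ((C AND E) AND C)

No. Counterexample: with E=0, C=0, Expression 1 = 1 but Expression 2 = 0.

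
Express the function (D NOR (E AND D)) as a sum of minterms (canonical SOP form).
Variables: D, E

Σm(0, 1) = (NOT D AND NOT E) OR (NOT D AND E)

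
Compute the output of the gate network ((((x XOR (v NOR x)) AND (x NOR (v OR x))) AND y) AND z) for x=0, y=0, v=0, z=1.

Substituting: ((((0 XOR (0 NOR 0)) AND (0 NOR (0 OR 0))) AND 0) AND 1)
= 0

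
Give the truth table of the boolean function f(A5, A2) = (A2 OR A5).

A5 | A2 | Output
----------------
0 | 0 | 0
0 | 1 | 1
1 | 0 | 1
1 | 1 | 1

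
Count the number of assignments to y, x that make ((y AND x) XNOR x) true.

Satisfying assignments: (0,0), (1,0), (1,1)
Count: 3 out of 4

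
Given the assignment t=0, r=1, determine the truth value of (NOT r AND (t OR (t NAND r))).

Substituting: (NOT 1 AND (0 OR (0 NAND 1)))
= 0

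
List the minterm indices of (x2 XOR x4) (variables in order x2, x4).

Σm(1, 2) = (NOT x2 AND x4) OR (x2 AND NOT x4)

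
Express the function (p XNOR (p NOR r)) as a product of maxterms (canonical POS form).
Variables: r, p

ΠM(0, 1, 3) = (r OR p) AND (r OR NOT p) AND (NOT r OR NOT p)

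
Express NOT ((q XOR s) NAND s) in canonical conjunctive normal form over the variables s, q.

(s OR q) AND (s OR NOT q) AND (NOT s OR NOT q)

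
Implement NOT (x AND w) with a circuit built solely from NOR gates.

(((x NOR x) NOR (w NOR w)) NOR ((x NOR x) NOR (w NOR w)))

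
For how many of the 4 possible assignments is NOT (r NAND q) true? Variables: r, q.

Satisfying assignments: (1,1)
Count: 1 out of 4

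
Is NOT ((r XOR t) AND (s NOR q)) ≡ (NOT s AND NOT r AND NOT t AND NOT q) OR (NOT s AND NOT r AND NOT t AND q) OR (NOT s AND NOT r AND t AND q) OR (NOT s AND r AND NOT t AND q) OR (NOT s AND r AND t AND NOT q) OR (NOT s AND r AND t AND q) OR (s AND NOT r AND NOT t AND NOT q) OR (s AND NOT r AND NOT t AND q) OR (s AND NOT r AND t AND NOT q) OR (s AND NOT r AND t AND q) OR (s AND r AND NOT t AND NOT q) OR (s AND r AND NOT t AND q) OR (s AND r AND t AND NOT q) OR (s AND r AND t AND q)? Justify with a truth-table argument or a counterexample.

Yes, they are equivalent — the two output columns agree on all 16 assignments:
s | r | t | q | Expression 1 | Expression 2
-------------------------------------------
0 | 0 | 0 | 0 | 1 | 1
0 | 0 | 0 | 1 | 1 | 1
0 | 0 | 1 | 0 | 0 | 0
0 | 0 | 1 | 1 | 1 | 1
0 | 1 | 0 | 0 | 0 | 0
0 | 1 | 0 | 1 | 1 | 1
0 | 1 | 1 | 0 | 1 | 1
0 | 1 | 1 | 1 | 1 | 1
1 | 0 | 0 | 0 | 1 | 1
1 | 0 | 0 | 1 | 1 | 1
1 | 0 | 1 | 0 | 1 | 1
1 | 0 | 1 | 1 | 1 | 1
1 | 1 | 0 | 0 | 1 | 1
1 | 1 | 0 | 1 | 1 | 1
1 | 1 | 1 | 0 | 1 | 1
1 | 1 | 1 | 1 | 1 | 1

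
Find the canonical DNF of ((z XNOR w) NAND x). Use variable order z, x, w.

(NOT z AND NOT x AND NOT w) OR (NOT z AND NOT x AND w) OR (NOT z AND x AND w) OR (z AND NOT x AND NOT w) OR (z AND NOT x AND w) OR (z AND x AND NOT w)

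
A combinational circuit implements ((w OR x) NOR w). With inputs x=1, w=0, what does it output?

Substituting: ((0 OR 1) NOR 0)
= 0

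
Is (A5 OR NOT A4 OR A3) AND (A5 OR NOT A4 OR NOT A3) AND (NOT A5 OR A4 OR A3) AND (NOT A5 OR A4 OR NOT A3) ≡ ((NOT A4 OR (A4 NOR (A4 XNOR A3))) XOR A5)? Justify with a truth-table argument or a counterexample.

Yes, they are equivalent — the two output columns agree on all 8 assignments:
A5 | A4 | A3 | Expression 1 | Expression 2
------------------------------------------
0 | 0 | 0 | 1 | 1
0 | 0 | 1 | 1 | 1
0 | 1 | 0 | 0 | 0
0 | 1 | 1 | 0 | 0
1 | 0 | 0 | 0 | 0
1 | 0 | 1 | 0 | 0
1 | 1 | 0 | 1 | 1
1 | 1 | 1 | 1 | 1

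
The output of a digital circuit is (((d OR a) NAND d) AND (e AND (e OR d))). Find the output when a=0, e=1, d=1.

Substituting: (((1 OR 0) NAND 1) AND (1 AND (1 OR 1)))
= 0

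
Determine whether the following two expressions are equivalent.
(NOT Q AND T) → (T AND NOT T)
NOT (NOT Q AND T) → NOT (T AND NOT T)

No, Inverse is not equivalent to original (counterexample: T=1, S=0, Q=0)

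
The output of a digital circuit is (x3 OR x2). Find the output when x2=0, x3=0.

Substituting: (0 OR 0)
= 0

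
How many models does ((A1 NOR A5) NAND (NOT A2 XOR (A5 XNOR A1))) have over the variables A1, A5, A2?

Satisfying assignments: (0,0,0), (0,1,0), (0,1,1), (1,0,0), (1,0,1), (1,1,0), (1,1,1)
Count: 7 out of 8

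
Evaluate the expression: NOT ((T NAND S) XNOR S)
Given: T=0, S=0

Substituting: NOT ((0 NAND 0) XNOR 0)
= 1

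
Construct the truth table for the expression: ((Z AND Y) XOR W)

W | Z | Y | Output
------------------
0 | 0 | 0 | 0
0 | 0 | 1 | 0
0 | 1 | 0 | 0
0 | 1 | 1 | 1
1 | 0 | 0 | 1
1 | 0 | 1 | 1
1 | 1 | 0 | 1
1 | 1 | 1 | 0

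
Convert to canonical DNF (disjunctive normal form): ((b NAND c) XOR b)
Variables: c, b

(NOT c AND NOT b) OR (c AND NOT b) OR (c AND b)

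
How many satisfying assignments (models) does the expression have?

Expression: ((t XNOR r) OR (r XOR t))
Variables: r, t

Satisfying assignments: (0,0), (0,1), (1,0), (1,1)
Count: 4 out of 4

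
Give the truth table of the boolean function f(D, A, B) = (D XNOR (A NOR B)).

D | A | B | Output
------------------
0 | 0 | 0 | 0
0 | 0 | 1 | 1
0 | 1 | 0 | 1
0 | 1 | 1 | 1
1 | 0 | 0 | 1
1 | 0 | 1 | 0
1 | 1 | 0 | 0
1 | 1 | 1 | 0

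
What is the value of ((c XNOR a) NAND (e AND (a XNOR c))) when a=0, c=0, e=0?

Substituting: ((0 XNOR 0) NAND (0 AND (0 XNOR 0)))
= 1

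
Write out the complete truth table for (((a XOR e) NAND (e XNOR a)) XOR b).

a | e | b | Output
------------------
0 | 0 | 0 | 1
0 | 0 | 1 | 0
0 | 1 | 0 | 1
0 | 1 | 1 | 0
1 | 0 | 0 | 1
1 | 0 | 1 | 0
1 | 1 | 0 | 1
1 | 1 | 1 | 0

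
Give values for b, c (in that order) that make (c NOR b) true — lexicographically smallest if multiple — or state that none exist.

b=0, c=0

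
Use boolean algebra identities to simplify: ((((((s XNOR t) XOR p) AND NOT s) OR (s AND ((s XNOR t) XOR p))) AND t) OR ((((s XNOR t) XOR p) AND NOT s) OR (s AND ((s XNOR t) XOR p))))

By absorption (E OR (E AND v) = E) then distribution ((E AND v) OR (E AND NOT v) = E):
= ((s XNOR t) XOR p)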